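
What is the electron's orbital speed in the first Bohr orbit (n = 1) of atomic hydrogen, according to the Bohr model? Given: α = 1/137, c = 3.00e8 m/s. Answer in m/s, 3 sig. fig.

2.19e6 m/s

v_n = Zαc/n = 1 × 0.00730 × 3.00e8 / 1
    = 2.19e6 m/s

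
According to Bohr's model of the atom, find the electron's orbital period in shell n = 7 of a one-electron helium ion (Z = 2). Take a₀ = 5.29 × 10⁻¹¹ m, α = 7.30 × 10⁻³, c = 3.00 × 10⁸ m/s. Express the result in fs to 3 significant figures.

r = n²a₀/Z = 7²·5.29 × 10⁻¹¹/2 = 1.30 × 10⁻⁹ m
v = Zαc/n = 2·0.00730·3.00 × 10⁸/7 = 6.26 × 10⁵ m/s
T = 2πr/v = 1.30 × 10⁻¹⁴ s = 13.0 fs

13.0 fs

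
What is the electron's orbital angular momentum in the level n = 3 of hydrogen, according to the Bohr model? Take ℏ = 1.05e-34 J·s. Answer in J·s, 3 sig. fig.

3.15e-34 J·s

L_n = nℏ = 3 × 1.05e-34 = 3.15e-34 J·s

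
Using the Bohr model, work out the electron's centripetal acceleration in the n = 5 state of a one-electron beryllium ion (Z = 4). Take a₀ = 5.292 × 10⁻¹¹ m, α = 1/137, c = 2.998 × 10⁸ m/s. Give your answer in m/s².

9.266 × 10²¹ m/s²

r = n²a₀/Z = 3.308 × 10⁻¹⁰ m, v = Zαc/n = 1.751 × 10⁶ m/s
a = v²/r = (1.751 × 10⁶)² / 3.308 × 10⁻¹⁰ = 9.266 × 10²¹ m/s²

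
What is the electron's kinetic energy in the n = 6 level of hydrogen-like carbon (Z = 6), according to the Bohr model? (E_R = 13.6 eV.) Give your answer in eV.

For a Coulomb orbit the virial theorem gives K = −E_n.
E_n = −E_R·Z²/n², so K = E_R·Z²/n² = 13.6 × 6²/6² = 13.6 eV

13.6 eV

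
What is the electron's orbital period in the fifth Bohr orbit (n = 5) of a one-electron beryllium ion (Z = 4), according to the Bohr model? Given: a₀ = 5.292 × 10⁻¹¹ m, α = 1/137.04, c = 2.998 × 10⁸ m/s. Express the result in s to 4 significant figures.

r = n²a₀/Z = 5²·5.292 × 10⁻¹¹/4 = 3.308 × 10⁻¹⁰ m
v = Zαc/n = 4·0.007297·2.998 × 10⁸/5 = 1.750 × 10⁶ m/s
T = 2πr/v = 1.187 × 10⁻¹⁵ s

1.187 × 10⁻¹⁵ s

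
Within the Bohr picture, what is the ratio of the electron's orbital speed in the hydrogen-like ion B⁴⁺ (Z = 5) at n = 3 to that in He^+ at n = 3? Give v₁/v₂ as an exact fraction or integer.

5/2

v ∝ Z^1 · n^-1
v₁/v₂ = (5/2)^1 · (3/3)^-1 = 5/2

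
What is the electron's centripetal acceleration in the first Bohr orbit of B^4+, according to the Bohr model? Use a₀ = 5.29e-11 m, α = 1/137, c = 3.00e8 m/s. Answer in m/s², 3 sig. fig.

1.13e25 m/s²

r = n²a₀/Z = 1.06e-11 m, v = Zαc/n = 1.09e7 m/s
a = v²/r = (1.09e7)² / 1.06e-11 = 1.13e25 m/s²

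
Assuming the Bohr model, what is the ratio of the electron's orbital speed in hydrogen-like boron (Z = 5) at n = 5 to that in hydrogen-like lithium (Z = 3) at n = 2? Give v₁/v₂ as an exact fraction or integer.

2/3

v ∝ Z^1 · n^-1
v₁/v₂ = (5/3)^1 · (5/2)^-1 = 2/3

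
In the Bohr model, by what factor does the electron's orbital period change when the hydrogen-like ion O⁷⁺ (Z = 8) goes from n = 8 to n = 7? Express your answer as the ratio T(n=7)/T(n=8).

T ∝ Z^-2 · n^3; with Z fixed, T ∝ n^3.
T(n=7)/T(n=8) = (7/8)^3 = 343/512

343/512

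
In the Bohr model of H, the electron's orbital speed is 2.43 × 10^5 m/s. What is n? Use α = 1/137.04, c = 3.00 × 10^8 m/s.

v_n = Zαc/n ⇒ n = Zαc/v = 1 × 0.00730 × 3.00 × 10^8 / 2.43 × 10^5 ≈ 9.01
n = 9

9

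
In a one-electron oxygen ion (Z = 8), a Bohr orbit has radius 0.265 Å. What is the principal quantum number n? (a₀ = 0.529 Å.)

2

r_n = n²a₀/Z ⇒ n² = rZ/a₀ = 0.265 × 8 / 0.529 ≈ 4.01
n = 2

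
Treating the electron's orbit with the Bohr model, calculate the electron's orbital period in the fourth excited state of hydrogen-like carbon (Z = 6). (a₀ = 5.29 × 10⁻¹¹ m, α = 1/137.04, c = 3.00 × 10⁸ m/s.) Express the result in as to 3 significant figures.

r = n²a₀/Z = 5²·5.29 × 10⁻¹¹/6 = 2.20 × 10⁻¹⁰ m
v = Zαc/n = 6·0.00730·3.00 × 10⁸/5 = 2.63 × 10⁶ m/s
T = 2πr/v = 5.27 × 10⁻¹⁶ s = 527 as

527 as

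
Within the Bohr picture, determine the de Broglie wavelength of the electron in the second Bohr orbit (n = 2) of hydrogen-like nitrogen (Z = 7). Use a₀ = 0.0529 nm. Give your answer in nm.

0.0950 nm

The Bohr quantisation condition is nλ = 2πr_n.
r_n = n²a₀/Z = 0.0302 nm
λ = 2πr_n/n = 2π·0.0302/2 = 0.0950 nm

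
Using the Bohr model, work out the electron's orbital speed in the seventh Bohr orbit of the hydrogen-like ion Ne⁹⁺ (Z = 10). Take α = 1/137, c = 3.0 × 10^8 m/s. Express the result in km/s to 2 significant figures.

3100 km/s

v_n = Zαc/n = 10 × 0.0073 × 3.0 × 10^8 / 7
    = 3100 km/s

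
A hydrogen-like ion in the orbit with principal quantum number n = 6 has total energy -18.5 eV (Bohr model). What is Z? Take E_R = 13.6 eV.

E_n = −E_R Z²/n² ⇒ Z² = −E_n n²/E_R = 18.5 × 6² / 13.6 ≈ 48.97
Z = 7

7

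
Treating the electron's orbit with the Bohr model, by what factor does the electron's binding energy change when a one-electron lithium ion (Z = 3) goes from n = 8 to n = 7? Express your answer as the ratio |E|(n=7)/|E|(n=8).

|E| ∝ Z^2 · n^-2; with Z fixed, |E| ∝ n^-2.
|E|(n=7)/|E|(n=8) = (7/8)^-2 = 64/49

64/49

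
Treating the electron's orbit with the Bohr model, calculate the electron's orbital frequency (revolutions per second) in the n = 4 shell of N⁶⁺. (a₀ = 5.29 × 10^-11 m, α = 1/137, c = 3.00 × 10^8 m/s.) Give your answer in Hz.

r = n²a₀/Z = 1.21 × 10^-10 m, v = Zαc/n = 3.83 × 10^6 m/s
f = v/(2πr) = 5.04 × 10^15 Hz

5.04 × 10^15 Hz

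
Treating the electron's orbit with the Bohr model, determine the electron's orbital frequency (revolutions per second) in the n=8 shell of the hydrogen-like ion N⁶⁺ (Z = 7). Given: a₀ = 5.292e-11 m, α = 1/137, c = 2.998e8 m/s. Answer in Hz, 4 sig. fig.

6.299e14 Hz

r = n²a₀/Z = 4.838e-10 m, v = Zαc/n = 1.915e6 m/s
f = v/(2πr) = 6.299e14 Hz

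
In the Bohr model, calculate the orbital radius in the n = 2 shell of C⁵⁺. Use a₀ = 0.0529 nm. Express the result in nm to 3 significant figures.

r_n = n²a₀/Z = 2² × 0.0529 / 6
    = 4 × 0.0529 / 6 = 0.0353 nm

0.0353 nm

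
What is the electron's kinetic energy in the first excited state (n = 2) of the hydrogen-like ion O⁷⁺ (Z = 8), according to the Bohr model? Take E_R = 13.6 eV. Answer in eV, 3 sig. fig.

218 eV

For a Coulomb orbit the virial theorem gives K = −E_n.
E_n = −E_R·Z²/n², so K = E_R·Z²/n² = 13.6 × 8²/2² = 218 eV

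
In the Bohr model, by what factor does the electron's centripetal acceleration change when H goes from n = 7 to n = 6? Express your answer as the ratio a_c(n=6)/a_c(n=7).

a_c ∝ Z^3 · n^-4; with Z fixed, a_c ∝ n^-4.
a_c(n=6)/a_c(n=7) = (6/7)^-4 = 2401/1296

2401/1296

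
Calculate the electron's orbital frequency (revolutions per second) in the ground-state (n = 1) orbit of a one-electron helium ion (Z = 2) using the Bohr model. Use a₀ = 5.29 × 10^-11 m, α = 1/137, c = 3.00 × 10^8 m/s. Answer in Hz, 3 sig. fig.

r = n²a₀/Z = 2.65 × 10^-11 m, v = Zαc/n = 4.38 × 10^6 m/s
f = v/(2πr) = 2.64 × 10^16 Hz

2.64 × 10^16 Hz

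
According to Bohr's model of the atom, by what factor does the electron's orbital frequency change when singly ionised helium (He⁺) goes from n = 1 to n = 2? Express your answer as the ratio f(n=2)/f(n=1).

1/8

f ∝ Z^2 · n^-3; with Z fixed, f ∝ n^-3.
f(n=2)/f(n=1) = (2/1)^-3 = 1/8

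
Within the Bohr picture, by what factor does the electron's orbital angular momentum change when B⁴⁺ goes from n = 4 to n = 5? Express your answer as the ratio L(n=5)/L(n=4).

L = nℏ depends only on n, so L ∝ n.
L(n=5)/L(n=4) = (5/4)^1 = 5/4

5/4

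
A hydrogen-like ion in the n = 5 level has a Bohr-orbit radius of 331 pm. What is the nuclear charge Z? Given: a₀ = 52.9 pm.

4

r_n = n²a₀/Z ⇒ Z = n²a₀/r = 5² × 52.9 / 331 ≈ 4.00
Z = 4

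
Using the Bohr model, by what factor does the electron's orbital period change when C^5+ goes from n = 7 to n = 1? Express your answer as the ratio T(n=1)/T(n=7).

1/343

T ∝ Z^-2 · n^3; with Z fixed, T ∝ n^3.
T(n=1)/T(n=7) = (1/7)^3 = 1/343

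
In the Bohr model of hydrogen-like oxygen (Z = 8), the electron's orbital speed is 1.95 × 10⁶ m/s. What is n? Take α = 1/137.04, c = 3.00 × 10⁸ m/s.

9

v_n = Zαc/n ⇒ n = Zαc/v = 8 × 0.00730 × 3.00 × 10⁸ / 1.95 × 10⁶ ≈ 8.98
n = 9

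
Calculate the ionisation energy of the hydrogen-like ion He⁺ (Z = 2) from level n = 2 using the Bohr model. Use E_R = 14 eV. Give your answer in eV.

E_n = −E_R·Z²/n² = −14 × 2²/2² eV = -14 eV
Ionisation energy = −E_n = 14 eV

14 eV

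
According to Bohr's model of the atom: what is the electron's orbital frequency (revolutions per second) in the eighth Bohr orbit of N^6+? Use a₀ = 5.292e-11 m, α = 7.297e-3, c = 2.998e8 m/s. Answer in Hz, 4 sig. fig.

r = n²a₀/Z = 4.838e-10 m, v = Zαc/n = 1.914e6 m/s
f = v/(2πr) = 6.297e14 Hz

6.297e14 Hz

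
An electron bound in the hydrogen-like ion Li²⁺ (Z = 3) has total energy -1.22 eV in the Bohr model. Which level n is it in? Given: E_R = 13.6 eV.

E_n = −E_R Z²/n² ⇒ n² = E_R Z²/(−E_n) = 13.6 × 3² / 1.22 ≈ 100.33
n = 10

10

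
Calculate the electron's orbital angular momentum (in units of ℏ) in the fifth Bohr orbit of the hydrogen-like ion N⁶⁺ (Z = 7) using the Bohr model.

L_n = nℏ, so L/ℏ = n = 5.

5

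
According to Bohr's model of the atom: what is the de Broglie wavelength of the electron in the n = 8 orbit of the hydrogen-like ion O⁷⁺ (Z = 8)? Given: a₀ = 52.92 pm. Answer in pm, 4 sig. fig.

332.5 pm

The Bohr quantisation condition is nλ = 2πr_n.
r_n = n²a₀/Z = 423.4 pm
λ = 2πr_n/n = 2π·423.4/8 = 332.5 pm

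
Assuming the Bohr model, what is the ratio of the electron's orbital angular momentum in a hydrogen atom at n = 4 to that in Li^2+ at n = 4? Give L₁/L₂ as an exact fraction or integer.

L = nℏ is independent of Z.
L₁/L₂ = n₁/n₂ = 4/4 = 1

1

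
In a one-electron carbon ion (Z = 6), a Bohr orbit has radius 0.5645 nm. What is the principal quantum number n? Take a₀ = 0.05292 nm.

8

r_n = n²a₀/Z ⇒ n² = rZ/a₀ = 0.5645 × 6 / 0.05292 ≈ 64.00
n = 8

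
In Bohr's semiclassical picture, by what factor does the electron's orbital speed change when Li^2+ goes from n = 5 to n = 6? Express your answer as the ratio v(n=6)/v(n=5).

5/6

v ∝ Z^1 · n^-1; with Z fixed, v ∝ n^-1.
v(n=6)/v(n=5) = (6/5)^-1 = 5/6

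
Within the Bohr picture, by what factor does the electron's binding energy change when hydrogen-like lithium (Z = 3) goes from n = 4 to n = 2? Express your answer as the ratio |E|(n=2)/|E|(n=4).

4

|E| ∝ Z^2 · n^-2; with Z fixed, |E| ∝ n^-2.
|E|(n=2)/|E|(n=4) = (2/4)^-2 = 4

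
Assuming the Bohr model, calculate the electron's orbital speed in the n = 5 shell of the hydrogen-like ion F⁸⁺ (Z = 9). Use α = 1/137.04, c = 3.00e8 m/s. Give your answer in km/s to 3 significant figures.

3940 km/s

v_n = Zαc/n = 9 × 0.00730 × 3.00e8 / 5
    = 3940 km/s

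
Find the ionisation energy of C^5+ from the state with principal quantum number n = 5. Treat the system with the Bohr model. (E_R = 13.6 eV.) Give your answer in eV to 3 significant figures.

E_n = −E_R·Z²/n² = −13.6 × 6²/5² eV = -19.6 eV
Ionisation energy = −E_n = 19.6 eV

19.6 eV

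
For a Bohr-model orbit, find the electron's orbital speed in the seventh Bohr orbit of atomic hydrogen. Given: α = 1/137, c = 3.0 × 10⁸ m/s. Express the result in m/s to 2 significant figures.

3.1 × 10⁵ m/s

v_n = Zαc/n = 1 × 0.0073 × 3.0 × 10⁸ / 7
    = 3.1 × 10⁵ m/s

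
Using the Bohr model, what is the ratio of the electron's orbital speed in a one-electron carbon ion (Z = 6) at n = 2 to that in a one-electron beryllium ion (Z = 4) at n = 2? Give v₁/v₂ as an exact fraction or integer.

v ∝ Z^1 · n^-1
v₁/v₂ = (6/4)^1 · (2/2)^-1 = 3/2

3/2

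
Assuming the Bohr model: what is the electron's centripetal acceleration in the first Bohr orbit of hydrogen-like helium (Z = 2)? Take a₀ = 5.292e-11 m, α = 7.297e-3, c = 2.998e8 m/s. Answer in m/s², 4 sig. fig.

7.235e23 m/s²

r = n²a₀/Z = 2.646e-11 m, v = Zαc/n = 4.375e6 m/s
a = v²/r = (4.375e6)² / 2.646e-11 = 7.235e23 m/s²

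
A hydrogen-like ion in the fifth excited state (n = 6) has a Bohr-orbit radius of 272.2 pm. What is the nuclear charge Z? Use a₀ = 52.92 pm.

7

r_n = n²a₀/Z ⇒ Z = n²a₀/r = 6² × 52.92 / 272.2 ≈ 7.00
Z = 7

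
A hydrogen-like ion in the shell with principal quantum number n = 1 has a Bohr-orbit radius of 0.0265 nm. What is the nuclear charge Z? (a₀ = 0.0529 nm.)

2

r_n = n²a₀/Z ⇒ Z = n²a₀/r = 1² × 0.0529 / 0.0265 ≈ 2.00
Z = 2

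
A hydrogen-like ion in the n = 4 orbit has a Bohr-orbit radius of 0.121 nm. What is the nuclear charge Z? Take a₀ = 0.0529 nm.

7

r_n = n²a₀/Z ⇒ Z = n²a₀/r = 4² × 0.0529 / 0.121 ≈ 7.00
Z = 7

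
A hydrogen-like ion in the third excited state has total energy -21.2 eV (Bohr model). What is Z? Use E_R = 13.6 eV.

E_n = −E_R Z²/n² ⇒ Z² = −E_n n²/E_R = 21.2 × 4² / 13.6 ≈ 24.94
Z = 5

5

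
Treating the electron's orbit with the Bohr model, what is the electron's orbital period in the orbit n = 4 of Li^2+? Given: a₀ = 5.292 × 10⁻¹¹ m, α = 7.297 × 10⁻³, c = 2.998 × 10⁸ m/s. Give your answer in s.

1.081 × 10⁻¹⁵ s

r = n²a₀/Z = 4²·5.292 × 10⁻¹¹/3 = 2.822 × 10⁻¹⁰ m
v = Zαc/n = 3·0.007297·2.998 × 10⁸/4 = 1.641 × 10⁶ m/s
T = 2πr/v = 1.081 × 10⁻¹⁵ s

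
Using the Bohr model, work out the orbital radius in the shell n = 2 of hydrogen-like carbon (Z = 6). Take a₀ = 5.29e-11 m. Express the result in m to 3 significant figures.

r_n = n²a₀/Z = 2² × 5.29e-11 / 6
    = 4 × 5.29e-11 / 6 = 3.53e-11 m

3.53e-11 m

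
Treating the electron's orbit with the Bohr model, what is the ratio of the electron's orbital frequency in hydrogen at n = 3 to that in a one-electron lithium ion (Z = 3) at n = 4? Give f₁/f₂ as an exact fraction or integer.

f ∝ Z^2 · n^-3
f₁/f₂ = (1/3)^2 · (3/4)^-3 = 64/243

64/243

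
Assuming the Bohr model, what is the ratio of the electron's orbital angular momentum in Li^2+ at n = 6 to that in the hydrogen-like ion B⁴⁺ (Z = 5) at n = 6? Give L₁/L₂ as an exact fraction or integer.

1

L = nℏ is independent of Z.
L₁/L₂ = n₁/n₂ = 6/6 = 1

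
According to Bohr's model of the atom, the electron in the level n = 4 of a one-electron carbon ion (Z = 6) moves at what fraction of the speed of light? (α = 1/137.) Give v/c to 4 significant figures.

0.01095

v_n = Zαc/n, so v/c = Zα/n = 6 × 0.007299 / 4 = 0.01095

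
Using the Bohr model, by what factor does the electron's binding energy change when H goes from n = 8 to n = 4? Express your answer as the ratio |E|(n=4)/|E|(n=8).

|E| ∝ Z^2 · n^-2; with Z fixed, |E| ∝ n^-2.
|E|(n=4)/|E|(n=8) = (4/8)^-2 = 4

4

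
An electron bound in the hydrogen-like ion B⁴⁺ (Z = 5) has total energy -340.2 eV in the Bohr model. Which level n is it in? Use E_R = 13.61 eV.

1

E_n = −E_R Z²/n² ⇒ n² = E_R Z²/(−E_n) = 13.61 × 5² / 340.2 ≈ 1.00
n = 1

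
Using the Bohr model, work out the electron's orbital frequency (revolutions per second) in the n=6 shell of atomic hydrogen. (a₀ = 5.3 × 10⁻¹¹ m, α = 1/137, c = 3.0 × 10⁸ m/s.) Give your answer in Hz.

3.0 × 10¹³ Hz

r = n²a₀/Z = 1.9 × 10⁻⁹ m, v = Zαc/n = 3.6 × 10⁵ m/s
f = v/(2πr) = 3.0 × 10¹³ Hz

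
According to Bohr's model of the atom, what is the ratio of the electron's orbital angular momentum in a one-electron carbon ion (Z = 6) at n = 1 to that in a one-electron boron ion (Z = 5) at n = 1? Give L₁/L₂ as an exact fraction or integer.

L = nℏ is independent of Z.
L₁/L₂ = n₁/n₂ = 1/1 = 1

1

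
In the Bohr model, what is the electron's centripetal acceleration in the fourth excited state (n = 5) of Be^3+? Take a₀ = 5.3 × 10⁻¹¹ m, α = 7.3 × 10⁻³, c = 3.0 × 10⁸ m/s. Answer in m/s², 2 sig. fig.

r = n²a₀/Z = 3.3 × 10⁻¹⁰ m, v = Zαc/n = 1.8 × 10⁶ m/s
a = v²/r = (1.8 × 10⁶)² / 3.3 × 10⁻¹⁰ = 9.3 × 10²¹ m/s²

9.3 × 10²¹ m/s²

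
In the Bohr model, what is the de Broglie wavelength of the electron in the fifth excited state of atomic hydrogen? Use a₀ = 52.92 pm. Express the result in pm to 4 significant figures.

The Bohr quantisation condition is nλ = 2πr_n.
r_n = n²a₀/Z = 1905 pm
λ = 2πr_n/n = 2π·1905/6 = 1995 pm

1995 pm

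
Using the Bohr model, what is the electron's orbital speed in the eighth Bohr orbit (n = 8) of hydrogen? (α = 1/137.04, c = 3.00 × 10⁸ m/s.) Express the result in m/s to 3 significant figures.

v_n = Zαc/n = 1 × 0.00730 × 3.00 × 10⁸ / 8
    = 2.74 × 10⁵ m/s

2.74 × 10⁵ m/s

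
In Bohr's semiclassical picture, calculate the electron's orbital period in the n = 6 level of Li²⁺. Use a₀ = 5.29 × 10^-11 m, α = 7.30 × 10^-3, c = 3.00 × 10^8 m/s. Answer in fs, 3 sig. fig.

3.64 fs

r = n²a₀/Z = 6²·5.29 × 10^-11/3 = 6.35 × 10^-10 m
v = Zαc/n = 3·0.00730·3.00 × 10^8/6 = 1.09 × 10^6 m/s
T = 2πr/v = 3.64 × 10^-15 s = 3.64 fs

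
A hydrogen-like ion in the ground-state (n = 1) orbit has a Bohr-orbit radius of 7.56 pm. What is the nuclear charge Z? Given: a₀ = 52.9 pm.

7

r_n = n²a₀/Z ⇒ Z = n²a₀/r = 1² × 52.9 / 7.56 ≈ 7.00
Z = 7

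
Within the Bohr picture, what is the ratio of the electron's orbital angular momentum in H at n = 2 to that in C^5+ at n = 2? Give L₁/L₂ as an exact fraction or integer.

1

L = nℏ is independent of Z.
L₁/L₂ = n₁/n₂ = 2/2 = 1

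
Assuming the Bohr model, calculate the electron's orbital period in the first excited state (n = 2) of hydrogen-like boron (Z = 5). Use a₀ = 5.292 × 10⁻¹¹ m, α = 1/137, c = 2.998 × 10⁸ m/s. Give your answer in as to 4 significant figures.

48.62 as

r = n²a₀/Z = 2²·5.292 × 10⁻¹¹/5 = 4.234 × 10⁻¹¹ m
v = Zαc/n = 5·0.007299·2.998 × 10⁸/2 = 5.471 × 10⁶ m/s
T = 2πr/v = 4.862 × 10⁻¹⁷ s = 48.62 as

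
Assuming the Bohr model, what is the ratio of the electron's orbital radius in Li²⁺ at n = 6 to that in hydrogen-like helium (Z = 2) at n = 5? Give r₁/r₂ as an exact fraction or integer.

r ∝ Z^-1 · n^2
r₁/r₂ = (3/2)^-1 · (6/5)^2 = 24/25

24/25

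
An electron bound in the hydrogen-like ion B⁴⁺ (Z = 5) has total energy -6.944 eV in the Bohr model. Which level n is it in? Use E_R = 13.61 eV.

7

E_n = −E_R Z²/n² ⇒ n² = E_R Z²/(−E_n) = 13.61 × 5² / 6.944 ≈ 49.00
n = 7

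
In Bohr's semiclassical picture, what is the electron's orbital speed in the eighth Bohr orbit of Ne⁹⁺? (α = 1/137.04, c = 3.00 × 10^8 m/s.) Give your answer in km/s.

v_n = Zαc/n = 10 × 0.00730 × 3.00 × 10^8 / 8
    = 2740 km/s

2740 km/s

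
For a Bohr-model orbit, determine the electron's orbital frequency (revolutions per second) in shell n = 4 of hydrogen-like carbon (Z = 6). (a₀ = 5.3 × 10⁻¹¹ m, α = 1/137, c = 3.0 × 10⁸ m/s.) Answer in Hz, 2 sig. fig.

3.7 × 10¹⁵ Hz

r = n²a₀/Z = 1.4 × 10⁻¹⁰ m, v = Zαc/n = 3.3 × 10⁶ m/s
f = v/(2πr) = 3.7 × 10¹⁵ Hz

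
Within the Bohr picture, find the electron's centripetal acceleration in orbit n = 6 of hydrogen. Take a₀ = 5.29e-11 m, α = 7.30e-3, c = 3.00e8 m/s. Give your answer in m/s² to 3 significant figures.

r = n²a₀/Z = 1.90e-9 m, v = Zαc/n = 3.65e5 m/s
a = v²/r = (3.65e5)² / 1.90e-9 = 7.00e19 m/s²

7.00e19 m/s²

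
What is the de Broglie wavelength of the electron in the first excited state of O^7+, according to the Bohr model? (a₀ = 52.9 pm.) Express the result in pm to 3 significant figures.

83.1 pm

The Bohr quantisation condition is nλ = 2πr_n.
r_n = n²a₀/Z = 26.4 pm
λ = 2πr_n/n = 2π·26.4/2 = 83.1 pm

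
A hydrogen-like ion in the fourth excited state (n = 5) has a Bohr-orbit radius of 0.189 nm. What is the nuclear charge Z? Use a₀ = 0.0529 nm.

r_n = n²a₀/Z ⇒ Z = n²a₀/r = 5² × 0.0529 / 0.189 ≈ 7.00
Z = 7

7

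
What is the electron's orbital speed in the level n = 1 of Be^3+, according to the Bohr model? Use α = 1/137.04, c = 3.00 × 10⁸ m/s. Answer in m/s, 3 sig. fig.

v_n = Zαc/n = 4 × 0.00730 × 3.00 × 10⁸ / 1
    = 8.76 × 10⁶ m/s

8.76 × 10⁶ m/s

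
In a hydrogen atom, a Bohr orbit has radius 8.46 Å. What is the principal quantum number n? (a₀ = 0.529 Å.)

r_n = n²a₀/Z ⇒ n² = rZ/a₀ = 8.46 × 1 / 0.529 ≈ 15.99
n = 4

4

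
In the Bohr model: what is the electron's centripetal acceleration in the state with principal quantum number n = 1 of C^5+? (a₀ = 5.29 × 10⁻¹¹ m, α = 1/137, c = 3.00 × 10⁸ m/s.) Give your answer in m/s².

r = n²a₀/Z = 8.82 × 10⁻¹² m, v = Zαc/n = 1.31 × 10⁷ m/s
a = v²/r = (1.31 × 10⁷)² / 8.82 × 10⁻¹² = 1.96 × 10²⁵ m/s²

1.96 × 10²⁵ m/s²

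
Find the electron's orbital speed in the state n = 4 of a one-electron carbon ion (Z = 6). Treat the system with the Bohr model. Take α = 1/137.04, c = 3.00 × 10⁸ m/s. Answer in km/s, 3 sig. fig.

v_n = Zαc/n = 6 × 0.00730 × 3.00 × 10⁸ / 4
    = 3280 km/s

3280 km/s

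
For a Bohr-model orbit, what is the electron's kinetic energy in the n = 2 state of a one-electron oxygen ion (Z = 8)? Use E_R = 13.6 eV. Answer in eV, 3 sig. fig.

For a Coulomb orbit the virial theorem gives K = −E_n.
E_n = −E_R·Z²/n², so K = E_R·Z²/n² = 13.6 × 8²/2² = 218 eV

218 eV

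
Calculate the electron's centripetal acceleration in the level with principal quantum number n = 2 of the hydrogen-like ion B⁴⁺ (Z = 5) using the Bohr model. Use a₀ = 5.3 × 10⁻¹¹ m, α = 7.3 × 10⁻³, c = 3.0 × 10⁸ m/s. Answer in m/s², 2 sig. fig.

7.1 × 10²³ m/s²

r = n²a₀/Z = 4.2 × 10⁻¹¹ m, v = Zαc/n = 5.5 × 10⁶ m/s
a = v²/r = (5.5 × 10⁶)² / 4.2 × 10⁻¹¹ = 7.1 × 10²³ m/s²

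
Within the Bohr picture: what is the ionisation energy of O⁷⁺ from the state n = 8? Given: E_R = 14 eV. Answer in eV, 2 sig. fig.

14 eV

E_n = −E_R·Z²/n² = −14 × 8²/8² eV = -14 eV
Ionisation energy = −E_n = 14 eV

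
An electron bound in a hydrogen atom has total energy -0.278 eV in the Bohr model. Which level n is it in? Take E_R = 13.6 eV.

E_n = −E_R Z²/n² ⇒ n² = E_R Z²/(−E_n) = 13.6 × 1² / 0.278 ≈ 48.92
n = 7

7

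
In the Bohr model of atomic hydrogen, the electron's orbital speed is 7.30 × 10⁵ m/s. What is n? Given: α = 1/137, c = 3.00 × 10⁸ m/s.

3

v_n = Zαc/n ⇒ n = Zαc/v = 1 × 0.00730 × 3.00 × 10⁸ / 7.30 × 10⁵ ≈ 3.00
n = 3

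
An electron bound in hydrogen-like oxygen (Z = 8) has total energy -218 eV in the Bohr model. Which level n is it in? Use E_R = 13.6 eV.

E_n = −E_R Z²/n² ⇒ n² = E_R Z²/(−E_n) = 13.6 × 8² / 218 ≈ 3.99
n = 2

2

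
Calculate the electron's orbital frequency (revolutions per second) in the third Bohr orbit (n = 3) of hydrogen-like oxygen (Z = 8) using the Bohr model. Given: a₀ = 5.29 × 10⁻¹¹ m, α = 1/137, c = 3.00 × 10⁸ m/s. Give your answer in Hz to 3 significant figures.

1.56 × 10¹⁶ Hz

r = n²a₀/Z = 5.95 × 10⁻¹¹ m, v = Zαc/n = 5.84 × 10⁶ m/s
f = v/(2πr) = 1.56 × 10¹⁶ Hz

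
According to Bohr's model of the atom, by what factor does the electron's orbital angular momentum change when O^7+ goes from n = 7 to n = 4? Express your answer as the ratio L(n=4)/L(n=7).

L = nℏ depends only on n, so L ∝ n.
L(n=4)/L(n=7) = (4/7)^1 = 4/7

4/7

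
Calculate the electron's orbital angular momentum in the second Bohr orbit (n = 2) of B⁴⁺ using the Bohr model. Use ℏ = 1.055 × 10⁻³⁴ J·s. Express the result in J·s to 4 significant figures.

L_n = nℏ = 2 × 1.055 × 10⁻³⁴ = 2.110 × 10⁻³⁴ J·s

2.110 × 10⁻³⁴ J·s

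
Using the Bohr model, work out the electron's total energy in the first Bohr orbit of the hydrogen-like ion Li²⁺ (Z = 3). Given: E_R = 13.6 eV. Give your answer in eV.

E_n = −E_R·Z²/n² = −13.6 × 3²/1² = -122 eV

-122 eV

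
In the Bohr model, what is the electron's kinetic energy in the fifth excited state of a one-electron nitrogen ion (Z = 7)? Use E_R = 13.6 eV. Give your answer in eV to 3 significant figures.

For a Coulomb orbit the virial theorem gives K = −E_n.
E_n = −E_R·Z²/n², so K = E_R·Z²/n² = 13.6 × 7²/6² = 18.5 eV

18.5 eV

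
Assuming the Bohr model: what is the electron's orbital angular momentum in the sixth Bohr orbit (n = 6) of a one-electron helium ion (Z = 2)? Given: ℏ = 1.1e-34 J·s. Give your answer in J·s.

L_n = nℏ = 6 × 1.1e-34 = 6.6e-34 J·s

6.6e-34 J·s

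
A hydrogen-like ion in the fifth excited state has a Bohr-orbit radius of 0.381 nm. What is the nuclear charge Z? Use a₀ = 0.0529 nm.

5

r_n = n²a₀/Z ⇒ Z = n²a₀/r = 6² × 0.0529 / 0.381 ≈ 5.00
Z = 5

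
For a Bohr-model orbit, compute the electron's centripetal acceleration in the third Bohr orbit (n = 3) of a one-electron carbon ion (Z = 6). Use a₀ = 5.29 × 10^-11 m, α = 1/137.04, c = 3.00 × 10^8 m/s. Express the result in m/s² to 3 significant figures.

2.42 × 10^23 m/s²

r = n²a₀/Z = 7.94 × 10^-11 m, v = Zαc/n = 4.38 × 10^6 m/s
a = v²/r = (4.38 × 10^6)² / 7.94 × 10^-11 = 2.42 × 10^23 m/s²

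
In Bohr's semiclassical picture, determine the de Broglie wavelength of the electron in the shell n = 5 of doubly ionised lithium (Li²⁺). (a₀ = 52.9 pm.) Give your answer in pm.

The Bohr quantisation condition is nλ = 2πr_n.
r_n = n²a₀/Z = 441 pm
λ = 2πr_n/n = 2π·441/5 = 554 pm

554 pm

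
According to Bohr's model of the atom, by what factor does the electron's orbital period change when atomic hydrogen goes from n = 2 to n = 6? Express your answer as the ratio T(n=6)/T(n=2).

T ∝ Z^-2 · n^3; with Z fixed, T ∝ n^3.
T(n=6)/T(n=2) = (6/2)^3 = 27

27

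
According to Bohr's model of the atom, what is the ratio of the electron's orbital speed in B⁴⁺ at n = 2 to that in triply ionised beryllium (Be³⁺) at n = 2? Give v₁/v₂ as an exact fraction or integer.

v ∝ Z^1 · n^-1
v₁/v₂ = (5/4)^1 · (2/2)^-1 = 5/4

5/4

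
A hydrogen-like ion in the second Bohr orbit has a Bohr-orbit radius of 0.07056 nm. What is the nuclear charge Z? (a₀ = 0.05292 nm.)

3

r_n = n²a₀/Z ⇒ Z = n²a₀/r = 2² × 0.05292 / 0.07056 ≈ 3.00
Z = 3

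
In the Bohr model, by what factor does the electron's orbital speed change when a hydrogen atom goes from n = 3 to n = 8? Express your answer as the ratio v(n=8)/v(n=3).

3/8

v ∝ Z^1 · n^-1; with Z fixed, v ∝ n^-1.
v(n=8)/v(n=3) = (8/3)^-1 = 3/8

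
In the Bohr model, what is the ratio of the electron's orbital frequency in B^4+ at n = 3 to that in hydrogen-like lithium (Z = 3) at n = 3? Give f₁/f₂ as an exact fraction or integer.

f ∝ Z^2 · n^-3
f₁/f₂ = (5/3)^2 · (3/3)^-3 = 25/9

25/9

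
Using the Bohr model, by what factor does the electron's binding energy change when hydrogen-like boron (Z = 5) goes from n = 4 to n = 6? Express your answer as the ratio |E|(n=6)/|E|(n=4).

4/9

|E| ∝ Z^2 · n^-2; with Z fixed, |E| ∝ n^-2.
|E|(n=6)/|E|(n=4) = (6/4)^-2 = 4/9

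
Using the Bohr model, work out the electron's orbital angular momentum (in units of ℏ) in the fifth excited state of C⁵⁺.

L_n = nℏ, so L/ℏ = n = 6.

6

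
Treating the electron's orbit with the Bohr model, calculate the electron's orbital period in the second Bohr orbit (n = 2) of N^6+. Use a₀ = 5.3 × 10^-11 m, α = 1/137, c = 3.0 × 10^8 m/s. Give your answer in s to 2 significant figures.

2.5 × 10^-17 s

r = n²a₀/Z = 2²·5.3 × 10^-11/7 = 3.0 × 10^-11 m
v = Zαc/n = 7·0.0073·3.0 × 10^8/2 = 7.7 × 10^6 m/s
T = 2πr/v = 2.5 × 10^-17 s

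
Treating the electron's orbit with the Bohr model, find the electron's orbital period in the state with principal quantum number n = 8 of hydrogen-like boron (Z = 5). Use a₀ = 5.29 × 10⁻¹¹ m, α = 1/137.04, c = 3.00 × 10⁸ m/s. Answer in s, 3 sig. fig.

r = n²a₀/Z = 8²·5.29 × 10⁻¹¹/5 = 6.77 × 10⁻¹⁰ m
v = Zαc/n = 5·0.00730·3.00 × 10⁸/8 = 1.37 × 10⁶ m/s
T = 2πr/v = 3.11 × 10⁻¹⁵ s

3.11 × 10⁻¹⁵ s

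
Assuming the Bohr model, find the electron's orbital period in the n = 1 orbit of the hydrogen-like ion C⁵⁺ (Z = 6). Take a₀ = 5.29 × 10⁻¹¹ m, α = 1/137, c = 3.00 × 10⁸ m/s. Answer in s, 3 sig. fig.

4.22 × 10⁻¹⁸ s

r = n²a₀/Z = 1²·5.29 × 10⁻¹¹/6 = 8.82 × 10⁻¹² m
v = Zαc/n = 6·0.00730·3.00 × 10⁸/1 = 1.31 × 10⁷ m/s
T = 2πr/v = 4.22 × 10⁻¹⁸ s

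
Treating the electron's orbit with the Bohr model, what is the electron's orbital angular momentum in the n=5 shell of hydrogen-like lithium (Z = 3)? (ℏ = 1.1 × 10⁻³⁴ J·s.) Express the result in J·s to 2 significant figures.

L_n = nℏ = 5 × 1.1 × 10⁻³⁴ = 5.5 × 10⁻³⁴ J·s

5.5 × 10⁻³⁴ J·s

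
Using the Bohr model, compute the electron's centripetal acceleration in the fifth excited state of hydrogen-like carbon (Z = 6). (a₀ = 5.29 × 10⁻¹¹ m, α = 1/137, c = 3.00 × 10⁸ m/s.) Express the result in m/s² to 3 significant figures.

r = n²a₀/Z = 3.17 × 10⁻¹⁰ m, v = Zαc/n = 2.19 × 10⁶ m/s
a = v²/r = (2.19 × 10⁶)² / 3.17 × 10⁻¹⁰ = 1.51 × 10²² m/s²

1.51 × 10²² m/s²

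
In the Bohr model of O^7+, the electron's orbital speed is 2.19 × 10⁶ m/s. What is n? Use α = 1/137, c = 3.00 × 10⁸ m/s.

8

v_n = Zαc/n ⇒ n = Zαc/v = 8 × 0.00730 × 3.00 × 10⁸ / 2.19 × 10⁶ ≈ 8.00
n = 8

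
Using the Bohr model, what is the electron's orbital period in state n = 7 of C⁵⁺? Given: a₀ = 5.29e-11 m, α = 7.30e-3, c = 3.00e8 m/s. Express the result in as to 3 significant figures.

r = n²a₀/Z = 7²·5.29e-11/6 = 4.32e-10 m
v = Zαc/n = 6·0.00730·3.00e8/7 = 1.88e6 m/s
T = 2πr/v = 1.45e-15 s = 1450 as

1450 as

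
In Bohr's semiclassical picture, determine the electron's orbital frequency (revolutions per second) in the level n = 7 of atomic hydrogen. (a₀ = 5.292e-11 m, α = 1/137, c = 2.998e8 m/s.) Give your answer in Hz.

r = n²a₀/Z = 2.593e-9 m, v = Zαc/n = 3.126e5 m/s
f = v/(2πr) = 1.919e13 Hz

1.919e13 Hz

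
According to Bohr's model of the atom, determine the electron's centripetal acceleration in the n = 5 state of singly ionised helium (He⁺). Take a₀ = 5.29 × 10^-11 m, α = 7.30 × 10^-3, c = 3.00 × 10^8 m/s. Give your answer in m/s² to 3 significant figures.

r = n²a₀/Z = 6.61 × 10^-10 m, v = Zαc/n = 8.76 × 10^5 m/s
a = v²/r = (8.76 × 10^5)² / 6.61 × 10^-10 = 1.16 × 10^21 m/s²

1.16 × 10^21 m/s²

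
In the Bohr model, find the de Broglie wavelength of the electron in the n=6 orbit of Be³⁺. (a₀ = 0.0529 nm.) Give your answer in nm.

0.499 nm

The Bohr quantisation condition is nλ = 2πr_n.
r_n = n²a₀/Z = 0.476 nm
λ = 2πr_n/n = 2π·0.476/6 = 0.499 nm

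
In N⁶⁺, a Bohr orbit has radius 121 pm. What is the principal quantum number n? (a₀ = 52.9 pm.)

4

r_n = n²a₀/Z ⇒ n² = rZ/a₀ = 121 × 7 / 52.9 ≈ 16.01
n = 4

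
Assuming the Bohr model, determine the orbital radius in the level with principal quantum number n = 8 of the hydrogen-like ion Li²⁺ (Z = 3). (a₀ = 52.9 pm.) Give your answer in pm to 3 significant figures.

1130 pm

r_n = n²a₀/Z = 8² × 52.9 / 3
    = 64 × 52.9 / 3 = 1130 pm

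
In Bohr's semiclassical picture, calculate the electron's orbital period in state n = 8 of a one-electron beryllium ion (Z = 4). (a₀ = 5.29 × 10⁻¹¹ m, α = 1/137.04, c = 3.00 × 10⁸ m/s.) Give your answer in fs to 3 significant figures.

r = n²a₀/Z = 8²·5.29 × 10⁻¹¹/4 = 8.46 × 10⁻¹⁰ m
v = Zαc/n = 4·0.00730·3.00 × 10⁸/8 = 1.09 × 10⁶ m/s
T = 2πr/v = 4.86 × 10⁻¹⁵ s = 4.86 fs

4.86 fs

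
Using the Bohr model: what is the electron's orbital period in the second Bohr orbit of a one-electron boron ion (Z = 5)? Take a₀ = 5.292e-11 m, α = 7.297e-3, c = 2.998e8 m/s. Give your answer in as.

r = n²a₀/Z = 2²·5.292e-11/5 = 4.234e-11 m
v = Zαc/n = 5·0.007297·2.998e8/2 = 5.469e6 m/s
T = 2πr/v = 4.864e-17 s = 48.64 as

48.64 as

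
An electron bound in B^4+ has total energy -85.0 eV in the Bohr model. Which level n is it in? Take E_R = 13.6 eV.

2

E_n = −E_R Z²/n² ⇒ n² = E_R Z²/(−E_n) = 13.6 × 5² / 85.0 ≈ 4.00
n = 2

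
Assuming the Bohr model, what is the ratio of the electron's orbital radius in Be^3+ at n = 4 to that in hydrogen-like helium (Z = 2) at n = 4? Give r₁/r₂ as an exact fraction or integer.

1/2

r ∝ Z^-1 · n^2
r₁/r₂ = (4/2)^-1 · (4/4)^2 = 1/2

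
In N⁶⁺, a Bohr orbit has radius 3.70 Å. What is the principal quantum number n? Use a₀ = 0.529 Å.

7

r_n = n²a₀/Z ⇒ n² = rZ/a₀ = 3.70 × 7 / 0.529 ≈ 48.96
n = 7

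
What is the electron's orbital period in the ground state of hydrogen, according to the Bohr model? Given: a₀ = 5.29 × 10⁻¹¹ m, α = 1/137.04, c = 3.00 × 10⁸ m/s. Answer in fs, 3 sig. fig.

0.152 fs

r = n²a₀/Z = 1²·5.29 × 10⁻¹¹/1 = 5.29 × 10⁻¹¹ m
v = Zαc/n = 1·0.00730·3.00 × 10⁸/1 = 2.19 × 10⁶ m/s
T = 2πr/v = 1.52 × 10⁻¹⁶ s = 0.152 fs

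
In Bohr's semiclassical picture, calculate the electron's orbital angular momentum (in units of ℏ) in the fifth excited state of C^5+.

6

L_n = nℏ, so L/ℏ = n = 6.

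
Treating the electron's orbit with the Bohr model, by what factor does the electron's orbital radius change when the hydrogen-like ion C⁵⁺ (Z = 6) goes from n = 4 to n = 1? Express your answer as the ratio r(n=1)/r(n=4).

1/16

r ∝ Z^-1 · n^2; with Z fixed, r ∝ n^2.
r(n=1)/r(n=4) = (1/4)^2 = 1/16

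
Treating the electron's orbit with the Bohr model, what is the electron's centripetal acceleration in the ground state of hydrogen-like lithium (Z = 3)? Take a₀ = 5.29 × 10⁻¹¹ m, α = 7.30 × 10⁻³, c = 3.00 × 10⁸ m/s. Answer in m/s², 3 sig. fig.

2.45 × 10²⁴ m/s²

r = n²a₀/Z = 1.76 × 10⁻¹¹ m, v = Zαc/n = 6.57 × 10⁶ m/s
a = v²/r = (6.57 × 10⁶)² / 1.76 × 10⁻¹¹ = 2.45 × 10²⁴ m/s²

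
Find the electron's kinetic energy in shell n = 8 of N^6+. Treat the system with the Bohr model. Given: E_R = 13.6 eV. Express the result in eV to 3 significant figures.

10.4 eV

For a Coulomb orbit the virial theorem gives K = −E_n.
E_n = −E_R·Z²/n², so K = E_R·Z²/n² = 13.6 × 7²/8² = 10.4 eV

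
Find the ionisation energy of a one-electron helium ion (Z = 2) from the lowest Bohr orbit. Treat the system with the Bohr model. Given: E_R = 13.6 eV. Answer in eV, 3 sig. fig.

54.4 eV

E_n = −E_R·Z²/n² = −13.6 × 2²/1² eV = -54.4 eV
Ionisation energy = −E_n = 54.4 eV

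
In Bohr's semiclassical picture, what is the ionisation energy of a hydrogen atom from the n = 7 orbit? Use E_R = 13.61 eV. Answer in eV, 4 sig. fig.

0.2778 eV

E_n = −E_R·Z²/n² = −13.61 × 1²/7² eV = -0.2778 eV
Ionisation energy = −E_n = 0.2778 eV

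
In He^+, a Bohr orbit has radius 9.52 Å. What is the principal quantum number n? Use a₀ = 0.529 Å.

r_n = n²a₀/Z ⇒ n² = rZ/a₀ = 9.52 × 2 / 0.529 ≈ 35.99
n = 6

6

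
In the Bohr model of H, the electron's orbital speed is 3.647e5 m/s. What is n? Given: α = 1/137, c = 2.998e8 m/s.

6

v_n = Zαc/n ⇒ n = Zαc/v = 1 × 0.007299 × 2.998e8 / 3.647e5 ≈ 6.00
n = 6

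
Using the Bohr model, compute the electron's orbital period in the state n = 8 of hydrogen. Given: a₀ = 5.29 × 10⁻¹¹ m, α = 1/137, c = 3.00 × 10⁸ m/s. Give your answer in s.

r = n²a₀/Z = 8²·5.29 × 10⁻¹¹/1 = 3.39 × 10⁻⁹ m
v = Zαc/n = 1·0.00730·3.00 × 10⁸/8 = 2.74 × 10⁵ m/s
T = 2πr/v = 7.77 × 10⁻¹⁴ s

7.77 × 10⁻¹⁴ s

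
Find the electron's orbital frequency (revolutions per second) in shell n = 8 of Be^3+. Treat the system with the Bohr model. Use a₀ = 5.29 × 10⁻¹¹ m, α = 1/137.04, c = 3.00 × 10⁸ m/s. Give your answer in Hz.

2.06 × 10¹⁴ Hz

r = n²a₀/Z = 8.46 × 10⁻¹⁰ m, v = Zαc/n = 1.09 × 10⁶ m/s
f = v/(2πr) = 2.06 × 10¹⁴ Hz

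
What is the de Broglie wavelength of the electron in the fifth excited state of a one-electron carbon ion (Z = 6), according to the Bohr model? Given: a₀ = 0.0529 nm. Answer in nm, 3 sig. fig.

0.332 nm

The Bohr quantisation condition is nλ = 2πr_n.
r_n = n²a₀/Z = 0.317 nm
λ = 2πr_n/n = 2π·0.317/6 = 0.332 nm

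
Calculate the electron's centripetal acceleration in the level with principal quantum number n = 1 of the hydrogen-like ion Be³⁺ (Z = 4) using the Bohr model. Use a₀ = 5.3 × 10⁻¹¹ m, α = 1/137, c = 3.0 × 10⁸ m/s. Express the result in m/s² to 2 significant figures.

5.8 × 10²⁴ m/s²

r = n²a₀/Z = 1.3 × 10⁻¹¹ m, v = Zαc/n = 8.8 × 10⁶ m/s
a = v²/r = (8.8 × 10⁶)² / 1.3 × 10⁻¹¹ = 5.8 × 10²⁴ m/s²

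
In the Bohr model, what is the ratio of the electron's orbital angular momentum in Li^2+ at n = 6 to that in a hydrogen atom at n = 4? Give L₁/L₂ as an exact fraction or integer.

3/2

L = nℏ is independent of Z.
L₁/L₂ = n₁/n₂ = 6/4 = 3/2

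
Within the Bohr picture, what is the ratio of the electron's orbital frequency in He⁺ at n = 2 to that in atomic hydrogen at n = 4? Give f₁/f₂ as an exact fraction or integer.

f ∝ Z^2 · n^-3
f₁/f₂ = (2/1)^2 · (2/4)^-3 = 32

32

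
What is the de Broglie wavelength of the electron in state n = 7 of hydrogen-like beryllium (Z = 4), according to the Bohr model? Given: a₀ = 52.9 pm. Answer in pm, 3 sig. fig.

The Bohr quantisation condition is nλ = 2πr_n.
r_n = n²a₀/Z = 648 pm
λ = 2πr_n/n = 2π·648/7 = 582 pm

582 pm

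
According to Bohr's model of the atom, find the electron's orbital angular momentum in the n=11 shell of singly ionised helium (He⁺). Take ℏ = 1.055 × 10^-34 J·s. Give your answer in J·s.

L_n = nℏ = 11 × 1.055 × 10^-34 = 1.160 × 10^-33 J·s

1.160 × 10^-33 J·s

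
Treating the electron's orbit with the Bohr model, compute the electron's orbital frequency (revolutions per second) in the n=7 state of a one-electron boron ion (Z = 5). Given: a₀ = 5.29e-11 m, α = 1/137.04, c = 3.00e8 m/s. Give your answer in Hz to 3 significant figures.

4.80e14 Hz

r = n²a₀/Z = 5.18e-10 m, v = Zαc/n = 1.56e6 m/s
f = v/(2πr) = 4.80e14 Hz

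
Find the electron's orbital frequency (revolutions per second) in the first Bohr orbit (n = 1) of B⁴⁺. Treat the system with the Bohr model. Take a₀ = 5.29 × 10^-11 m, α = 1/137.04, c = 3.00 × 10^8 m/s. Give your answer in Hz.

r = n²a₀/Z = 1.06 × 10^-11 m, v = Zαc/n = 1.09 × 10^7 m/s
f = v/(2πr) = 1.65 × 10^17 Hz

1.65 × 10^17 Hz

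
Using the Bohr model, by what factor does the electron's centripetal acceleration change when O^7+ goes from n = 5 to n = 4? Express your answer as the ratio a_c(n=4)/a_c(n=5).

a_c ∝ Z^3 · n^-4; with Z fixed, a_c ∝ n^-4.
a_c(n=4)/a_c(n=5) = (4/5)^-4 = 625/256

625/256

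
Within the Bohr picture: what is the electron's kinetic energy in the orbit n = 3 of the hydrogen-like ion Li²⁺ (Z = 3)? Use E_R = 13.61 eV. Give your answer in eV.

13.61 eV

For a Coulomb orbit the virial theorem gives K = −E_n.
E_n = −E_R·Z²/n², so K = E_R·Z²/n² = 13.61 × 3²/3² = 13.61 eV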